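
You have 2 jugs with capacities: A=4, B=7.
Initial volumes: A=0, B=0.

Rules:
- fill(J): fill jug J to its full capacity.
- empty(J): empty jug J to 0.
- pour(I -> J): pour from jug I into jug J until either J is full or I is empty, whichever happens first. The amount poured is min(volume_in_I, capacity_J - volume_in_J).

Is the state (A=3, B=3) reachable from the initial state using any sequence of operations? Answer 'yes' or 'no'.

Answer: no

Derivation:
BFS explored all 22 reachable states.
Reachable set includes: (0,0), (0,1), (0,2), (0,3), (0,4), (0,5), (0,6), (0,7), (1,0), (1,7), (2,0), (2,7) ...
Target (A=3, B=3) not in reachable set → no.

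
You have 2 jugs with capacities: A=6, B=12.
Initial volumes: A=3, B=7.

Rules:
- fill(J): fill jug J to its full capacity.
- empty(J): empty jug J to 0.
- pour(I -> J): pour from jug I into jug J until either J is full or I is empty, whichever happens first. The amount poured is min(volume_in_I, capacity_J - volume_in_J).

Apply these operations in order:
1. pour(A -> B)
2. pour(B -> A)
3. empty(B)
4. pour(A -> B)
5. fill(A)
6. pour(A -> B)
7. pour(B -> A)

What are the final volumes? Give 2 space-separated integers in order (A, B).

Step 1: pour(A -> B) -> (A=0 B=10)
Step 2: pour(B -> A) -> (A=6 B=4)
Step 3: empty(B) -> (A=6 B=0)
Step 4: pour(A -> B) -> (A=0 B=6)
Step 5: fill(A) -> (A=6 B=6)
Step 6: pour(A -> B) -> (A=0 B=12)
Step 7: pour(B -> A) -> (A=6 B=6)

Answer: 6 6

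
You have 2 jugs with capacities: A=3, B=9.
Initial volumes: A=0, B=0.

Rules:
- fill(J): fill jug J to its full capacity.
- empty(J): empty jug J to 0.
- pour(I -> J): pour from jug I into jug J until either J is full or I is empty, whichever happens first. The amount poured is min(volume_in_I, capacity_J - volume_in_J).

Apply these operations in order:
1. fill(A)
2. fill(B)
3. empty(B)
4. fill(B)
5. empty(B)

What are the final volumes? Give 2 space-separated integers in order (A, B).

Step 1: fill(A) -> (A=3 B=0)
Step 2: fill(B) -> (A=3 B=9)
Step 3: empty(B) -> (A=3 B=0)
Step 4: fill(B) -> (A=3 B=9)
Step 5: empty(B) -> (A=3 B=0)

Answer: 3 0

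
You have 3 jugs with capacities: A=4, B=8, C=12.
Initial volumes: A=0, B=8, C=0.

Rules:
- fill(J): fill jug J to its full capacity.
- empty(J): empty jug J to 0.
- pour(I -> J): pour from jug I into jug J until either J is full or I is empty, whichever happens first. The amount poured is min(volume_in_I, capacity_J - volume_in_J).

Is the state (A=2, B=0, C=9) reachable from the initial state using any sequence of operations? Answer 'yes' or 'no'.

BFS explored all 24 reachable states.
Reachable set includes: (0,0,0), (0,0,4), (0,0,8), (0,0,12), (0,4,0), (0,4,4), (0,4,8), (0,4,12), (0,8,0), (0,8,4), (0,8,8), (0,8,12) ...
Target (A=2, B=0, C=9) not in reachable set → no.

Answer: no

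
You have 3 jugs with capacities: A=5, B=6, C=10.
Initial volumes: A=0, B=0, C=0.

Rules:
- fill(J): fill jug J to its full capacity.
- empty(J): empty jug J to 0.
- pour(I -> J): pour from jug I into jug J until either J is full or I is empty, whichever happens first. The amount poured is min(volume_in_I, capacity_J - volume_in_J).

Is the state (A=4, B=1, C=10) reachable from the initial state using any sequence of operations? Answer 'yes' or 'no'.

BFS from (A=0, B=0, C=0):
  1. fill(A) -> (A=5 B=0 C=0)
  2. fill(C) -> (A=5 B=0 C=10)
  3. pour(A -> B) -> (A=0 B=5 C=10)
  4. pour(C -> A) -> (A=5 B=5 C=5)
  5. pour(A -> B) -> (A=4 B=6 C=5)
  6. pour(B -> C) -> (A=4 B=1 C=10)
Target reached → yes.

Answer: yes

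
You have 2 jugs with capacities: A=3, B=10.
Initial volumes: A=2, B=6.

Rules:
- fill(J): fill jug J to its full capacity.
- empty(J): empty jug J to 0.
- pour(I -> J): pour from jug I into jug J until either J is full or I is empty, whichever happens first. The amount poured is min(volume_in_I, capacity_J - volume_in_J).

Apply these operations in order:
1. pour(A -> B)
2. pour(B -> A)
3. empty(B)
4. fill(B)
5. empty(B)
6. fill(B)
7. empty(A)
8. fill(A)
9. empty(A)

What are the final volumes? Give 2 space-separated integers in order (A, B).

Step 1: pour(A -> B) -> (A=0 B=8)
Step 2: pour(B -> A) -> (A=3 B=5)
Step 3: empty(B) -> (A=3 B=0)
Step 4: fill(B) -> (A=3 B=10)
Step 5: empty(B) -> (A=3 B=0)
Step 6: fill(B) -> (A=3 B=10)
Step 7: empty(A) -> (A=0 B=10)
Step 8: fill(A) -> (A=3 B=10)
Step 9: empty(A) -> (A=0 B=10)

Answer: 0 10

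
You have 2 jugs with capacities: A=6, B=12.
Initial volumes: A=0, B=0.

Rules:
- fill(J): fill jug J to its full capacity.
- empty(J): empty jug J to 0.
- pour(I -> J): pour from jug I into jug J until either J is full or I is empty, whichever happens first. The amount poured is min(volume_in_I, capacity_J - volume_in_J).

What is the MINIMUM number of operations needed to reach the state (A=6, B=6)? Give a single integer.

BFS from (A=0, B=0). One shortest path:
  1. fill(B) -> (A=0 B=12)
  2. pour(B -> A) -> (A=6 B=6)
Reached target in 2 moves.

Answer: 2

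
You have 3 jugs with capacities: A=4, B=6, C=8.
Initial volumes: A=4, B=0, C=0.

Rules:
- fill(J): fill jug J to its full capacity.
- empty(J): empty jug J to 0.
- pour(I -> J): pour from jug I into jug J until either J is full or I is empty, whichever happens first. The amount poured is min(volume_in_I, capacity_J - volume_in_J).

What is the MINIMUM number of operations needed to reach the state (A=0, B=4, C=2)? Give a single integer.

Answer: 4

Derivation:
BFS from (A=4, B=0, C=0). One shortest path:
  1. fill(C) -> (A=4 B=0 C=8)
  2. pour(C -> B) -> (A=4 B=6 C=2)
  3. empty(B) -> (A=4 B=0 C=2)
  4. pour(A -> B) -> (A=0 B=4 C=2)
Reached target in 4 moves.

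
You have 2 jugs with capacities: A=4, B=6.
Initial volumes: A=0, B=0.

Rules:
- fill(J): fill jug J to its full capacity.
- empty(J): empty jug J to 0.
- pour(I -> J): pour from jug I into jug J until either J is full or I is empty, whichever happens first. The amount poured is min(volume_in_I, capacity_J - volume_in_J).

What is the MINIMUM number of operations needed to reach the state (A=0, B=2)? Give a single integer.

BFS from (A=0, B=0). One shortest path:
  1. fill(B) -> (A=0 B=6)
  2. pour(B -> A) -> (A=4 B=2)
  3. empty(A) -> (A=0 B=2)
Reached target in 3 moves.

Answer: 3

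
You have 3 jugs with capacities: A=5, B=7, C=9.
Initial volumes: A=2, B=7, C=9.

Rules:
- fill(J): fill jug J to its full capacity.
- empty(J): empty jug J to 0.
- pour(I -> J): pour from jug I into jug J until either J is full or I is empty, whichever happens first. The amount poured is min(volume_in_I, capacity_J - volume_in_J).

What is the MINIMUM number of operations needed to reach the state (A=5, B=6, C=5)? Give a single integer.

BFS from (A=2, B=7, C=9). One shortest path:
  1. empty(B) -> (A=2 B=0 C=9)
  2. pour(C -> A) -> (A=5 B=0 C=6)
  3. pour(C -> B) -> (A=5 B=6 C=0)
  4. pour(A -> C) -> (A=0 B=6 C=5)
  5. fill(A) -> (A=5 B=6 C=5)
Reached target in 5 moves.

Answer: 5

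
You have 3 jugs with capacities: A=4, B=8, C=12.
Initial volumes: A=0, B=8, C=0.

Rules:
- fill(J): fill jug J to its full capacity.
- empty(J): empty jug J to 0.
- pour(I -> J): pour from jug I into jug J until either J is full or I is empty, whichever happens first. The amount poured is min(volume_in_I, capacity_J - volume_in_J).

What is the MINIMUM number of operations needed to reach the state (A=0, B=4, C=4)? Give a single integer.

BFS from (A=0, B=8, C=0). One shortest path:
  1. pour(B -> A) -> (A=4 B=4 C=0)
  2. pour(A -> C) -> (A=0 B=4 C=4)
Reached target in 2 moves.

Answer: 2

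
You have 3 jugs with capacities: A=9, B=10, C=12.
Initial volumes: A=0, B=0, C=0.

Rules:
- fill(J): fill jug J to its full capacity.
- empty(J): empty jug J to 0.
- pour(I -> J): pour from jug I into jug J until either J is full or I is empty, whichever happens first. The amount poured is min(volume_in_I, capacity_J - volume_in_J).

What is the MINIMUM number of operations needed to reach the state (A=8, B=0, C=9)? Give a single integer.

Answer: 7

Derivation:
BFS from (A=0, B=0, C=0). One shortest path:
  1. fill(A) -> (A=9 B=0 C=0)
  2. pour(A -> B) -> (A=0 B=9 C=0)
  3. fill(A) -> (A=9 B=9 C=0)
  4. pour(A -> C) -> (A=0 B=9 C=9)
  5. fill(A) -> (A=9 B=9 C=9)
  6. pour(A -> B) -> (A=8 B=10 C=9)
  7. empty(B) -> (A=8 B=0 C=9)
Reached target in 7 moves.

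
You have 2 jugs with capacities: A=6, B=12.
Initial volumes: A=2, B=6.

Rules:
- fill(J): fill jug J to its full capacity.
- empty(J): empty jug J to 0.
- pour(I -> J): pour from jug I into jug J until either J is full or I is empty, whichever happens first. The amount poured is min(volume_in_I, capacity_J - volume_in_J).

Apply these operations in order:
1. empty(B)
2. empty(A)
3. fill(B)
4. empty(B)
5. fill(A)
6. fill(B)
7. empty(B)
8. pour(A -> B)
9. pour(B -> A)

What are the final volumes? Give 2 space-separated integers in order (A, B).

Answer: 6 0

Derivation:
Step 1: empty(B) -> (A=2 B=0)
Step 2: empty(A) -> (A=0 B=0)
Step 3: fill(B) -> (A=0 B=12)
Step 4: empty(B) -> (A=0 B=0)
Step 5: fill(A) -> (A=6 B=0)
Step 6: fill(B) -> (A=6 B=12)
Step 7: empty(B) -> (A=6 B=0)
Step 8: pour(A -> B) -> (A=0 B=6)
Step 9: pour(B -> A) -> (A=6 B=0)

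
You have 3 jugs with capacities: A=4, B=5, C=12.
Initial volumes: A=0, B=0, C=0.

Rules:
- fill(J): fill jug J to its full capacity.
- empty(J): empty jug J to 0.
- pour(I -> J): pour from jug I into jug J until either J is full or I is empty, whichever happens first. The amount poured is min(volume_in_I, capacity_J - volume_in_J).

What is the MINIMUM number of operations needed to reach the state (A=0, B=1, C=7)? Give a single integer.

Answer: 4

Derivation:
BFS from (A=0, B=0, C=0). One shortest path:
  1. fill(C) -> (A=0 B=0 C=12)
  2. pour(C -> B) -> (A=0 B=5 C=7)
  3. pour(B -> A) -> (A=4 B=1 C=7)
  4. empty(A) -> (A=0 B=1 C=7)
Reached target in 4 moves.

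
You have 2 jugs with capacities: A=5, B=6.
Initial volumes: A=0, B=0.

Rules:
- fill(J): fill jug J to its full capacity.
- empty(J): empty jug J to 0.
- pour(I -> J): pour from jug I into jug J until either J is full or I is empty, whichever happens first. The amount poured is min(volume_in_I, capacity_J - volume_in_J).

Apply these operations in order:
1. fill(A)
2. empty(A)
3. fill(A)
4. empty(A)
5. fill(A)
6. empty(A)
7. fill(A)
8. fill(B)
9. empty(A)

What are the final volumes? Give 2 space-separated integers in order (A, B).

Step 1: fill(A) -> (A=5 B=0)
Step 2: empty(A) -> (A=0 B=0)
Step 3: fill(A) -> (A=5 B=0)
Step 4: empty(A) -> (A=0 B=0)
Step 5: fill(A) -> (A=5 B=0)
Step 6: empty(A) -> (A=0 B=0)
Step 7: fill(A) -> (A=5 B=0)
Step 8: fill(B) -> (A=5 B=6)
Step 9: empty(A) -> (A=0 B=6)

Answer: 0 6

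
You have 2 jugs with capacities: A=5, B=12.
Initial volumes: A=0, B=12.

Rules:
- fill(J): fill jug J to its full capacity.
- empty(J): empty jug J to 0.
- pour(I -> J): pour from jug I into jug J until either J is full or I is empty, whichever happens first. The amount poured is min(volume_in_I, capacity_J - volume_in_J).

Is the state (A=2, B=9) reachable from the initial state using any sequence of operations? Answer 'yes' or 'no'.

BFS explored all 34 reachable states.
Reachable set includes: (0,0), (0,1), (0,2), (0,3), (0,4), (0,5), (0,6), (0,7), (0,8), (0,9), (0,10), (0,11) ...
Target (A=2, B=9) not in reachable set → no.

Answer: no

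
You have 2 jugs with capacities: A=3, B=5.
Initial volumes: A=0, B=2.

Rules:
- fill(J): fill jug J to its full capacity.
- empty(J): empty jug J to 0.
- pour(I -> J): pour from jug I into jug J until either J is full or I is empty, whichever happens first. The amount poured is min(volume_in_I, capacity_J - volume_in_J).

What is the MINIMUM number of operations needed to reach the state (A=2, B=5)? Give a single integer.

BFS from (A=0, B=2). One shortest path:
  1. pour(B -> A) -> (A=2 B=0)
  2. fill(B) -> (A=2 B=5)
Reached target in 2 moves.

Answer: 2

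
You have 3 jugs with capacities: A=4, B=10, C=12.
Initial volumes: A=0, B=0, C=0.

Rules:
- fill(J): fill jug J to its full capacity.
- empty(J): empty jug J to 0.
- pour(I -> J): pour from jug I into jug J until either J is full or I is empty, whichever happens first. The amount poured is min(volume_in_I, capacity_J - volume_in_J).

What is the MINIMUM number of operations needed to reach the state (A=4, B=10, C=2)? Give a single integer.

Answer: 3

Derivation:
BFS from (A=0, B=0, C=0). One shortest path:
  1. fill(A) -> (A=4 B=0 C=0)
  2. fill(C) -> (A=4 B=0 C=12)
  3. pour(C -> B) -> (A=4 B=10 C=2)
Reached target in 3 moves.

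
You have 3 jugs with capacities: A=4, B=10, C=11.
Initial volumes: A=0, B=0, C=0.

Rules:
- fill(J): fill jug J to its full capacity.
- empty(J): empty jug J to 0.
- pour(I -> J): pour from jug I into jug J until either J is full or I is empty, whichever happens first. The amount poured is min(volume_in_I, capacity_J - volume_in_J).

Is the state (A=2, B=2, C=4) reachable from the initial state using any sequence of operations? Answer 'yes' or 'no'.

BFS explored all 390 reachable states.
Reachable set includes: (0,0,0), (0,0,1), (0,0,2), (0,0,3), (0,0,4), (0,0,5), (0,0,6), (0,0,7), (0,0,8), (0,0,9), (0,0,10), (0,0,11) ...
Target (A=2, B=2, C=4) not in reachable set → no.

Answer: no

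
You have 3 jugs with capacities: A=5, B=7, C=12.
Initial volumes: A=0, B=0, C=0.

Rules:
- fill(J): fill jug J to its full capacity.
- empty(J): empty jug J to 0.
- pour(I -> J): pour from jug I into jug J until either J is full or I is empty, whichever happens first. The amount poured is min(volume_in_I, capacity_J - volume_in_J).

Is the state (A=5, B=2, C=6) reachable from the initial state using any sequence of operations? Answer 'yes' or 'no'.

BFS from (A=0, B=0, C=0):
  1. fill(A) -> (A=5 B=0 C=0)
  2. pour(A -> B) -> (A=0 B=5 C=0)
  3. fill(A) -> (A=5 B=5 C=0)
  4. pour(A -> B) -> (A=3 B=7 C=0)
  5. empty(B) -> (A=3 B=0 C=0)
  6. pour(A -> B) -> (A=0 B=3 C=0)
  7. fill(A) -> (A=5 B=3 C=0)
  8. pour(A -> B) -> (A=1 B=7 C=0)
  9. pour(A -> C) -> (A=0 B=7 C=1)
  10. fill(A) -> (A=5 B=7 C=1)
  11. pour(A -> C) -> (A=0 B=7 C=6)
  12. pour(B -> A) -> (A=5 B=2 C=6)
Target reached → yes.

Answer: yes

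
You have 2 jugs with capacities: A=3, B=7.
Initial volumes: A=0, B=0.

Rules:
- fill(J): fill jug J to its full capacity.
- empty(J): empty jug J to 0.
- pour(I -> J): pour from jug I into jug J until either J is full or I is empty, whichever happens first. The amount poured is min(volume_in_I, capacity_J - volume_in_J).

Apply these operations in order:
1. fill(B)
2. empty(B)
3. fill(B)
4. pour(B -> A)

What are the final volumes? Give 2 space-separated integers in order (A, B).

Step 1: fill(B) -> (A=0 B=7)
Step 2: empty(B) -> (A=0 B=0)
Step 3: fill(B) -> (A=0 B=7)
Step 4: pour(B -> A) -> (A=3 B=4)

Answer: 3 4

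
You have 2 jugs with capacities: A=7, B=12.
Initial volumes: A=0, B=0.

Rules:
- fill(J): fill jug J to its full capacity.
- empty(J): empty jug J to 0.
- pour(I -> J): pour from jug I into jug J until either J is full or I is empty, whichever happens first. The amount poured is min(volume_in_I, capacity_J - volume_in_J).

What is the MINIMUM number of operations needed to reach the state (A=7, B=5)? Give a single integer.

Answer: 2

Derivation:
BFS from (A=0, B=0). One shortest path:
  1. fill(B) -> (A=0 B=12)
  2. pour(B -> A) -> (A=7 B=5)
Reached target in 2 moves.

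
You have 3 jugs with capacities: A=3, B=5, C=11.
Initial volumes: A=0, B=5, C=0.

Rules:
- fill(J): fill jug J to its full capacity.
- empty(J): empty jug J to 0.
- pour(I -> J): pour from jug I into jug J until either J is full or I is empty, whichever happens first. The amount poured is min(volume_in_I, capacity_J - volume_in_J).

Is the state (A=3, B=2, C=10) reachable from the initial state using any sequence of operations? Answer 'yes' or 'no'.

Answer: yes

Derivation:
BFS from (A=0, B=5, C=0):
  1. pour(B -> C) -> (A=0 B=0 C=5)
  2. fill(B) -> (A=0 B=5 C=5)
  3. pour(B -> C) -> (A=0 B=0 C=10)
  4. fill(B) -> (A=0 B=5 C=10)
  5. pour(B -> A) -> (A=3 B=2 C=10)
Target reached → yes.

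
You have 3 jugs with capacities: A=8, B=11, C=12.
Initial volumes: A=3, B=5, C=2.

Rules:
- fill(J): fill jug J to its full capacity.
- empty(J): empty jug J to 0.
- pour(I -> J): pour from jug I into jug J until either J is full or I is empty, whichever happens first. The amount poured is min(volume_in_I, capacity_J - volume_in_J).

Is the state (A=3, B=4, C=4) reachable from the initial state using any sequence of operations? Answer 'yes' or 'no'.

BFS explored all 635 reachable states.
Reachable set includes: (0,0,0), (0,0,1), (0,0,2), (0,0,3), (0,0,4), (0,0,5), (0,0,6), (0,0,7), (0,0,8), (0,0,9), (0,0,10), (0,0,11) ...
Target (A=3, B=4, C=4) not in reachable set → no.

Answer: no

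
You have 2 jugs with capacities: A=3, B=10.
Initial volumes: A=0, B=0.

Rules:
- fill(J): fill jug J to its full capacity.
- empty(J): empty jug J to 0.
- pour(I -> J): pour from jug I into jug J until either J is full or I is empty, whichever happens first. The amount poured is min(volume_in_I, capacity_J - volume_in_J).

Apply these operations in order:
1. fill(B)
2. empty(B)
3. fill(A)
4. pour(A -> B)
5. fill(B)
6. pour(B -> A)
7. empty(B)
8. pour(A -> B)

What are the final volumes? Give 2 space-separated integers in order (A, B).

Step 1: fill(B) -> (A=0 B=10)
Step 2: empty(B) -> (A=0 B=0)
Step 3: fill(A) -> (A=3 B=0)
Step 4: pour(A -> B) -> (A=0 B=3)
Step 5: fill(B) -> (A=0 B=10)
Step 6: pour(B -> A) -> (A=3 B=7)
Step 7: empty(B) -> (A=3 B=0)
Step 8: pour(A -> B) -> (A=0 B=3)

Answer: 0 3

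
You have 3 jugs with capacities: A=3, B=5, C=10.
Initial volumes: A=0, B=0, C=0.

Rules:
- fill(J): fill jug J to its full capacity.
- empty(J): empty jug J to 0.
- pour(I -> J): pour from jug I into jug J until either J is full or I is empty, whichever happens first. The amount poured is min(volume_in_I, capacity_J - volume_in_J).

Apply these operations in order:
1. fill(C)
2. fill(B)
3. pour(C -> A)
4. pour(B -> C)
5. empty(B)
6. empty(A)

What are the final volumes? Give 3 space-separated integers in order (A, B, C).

Answer: 0 0 10

Derivation:
Step 1: fill(C) -> (A=0 B=0 C=10)
Step 2: fill(B) -> (A=0 B=5 C=10)
Step 3: pour(C -> A) -> (A=3 B=5 C=7)
Step 4: pour(B -> C) -> (A=3 B=2 C=10)
Step 5: empty(B) -> (A=3 B=0 C=10)
Step 6: empty(A) -> (A=0 B=0 C=10)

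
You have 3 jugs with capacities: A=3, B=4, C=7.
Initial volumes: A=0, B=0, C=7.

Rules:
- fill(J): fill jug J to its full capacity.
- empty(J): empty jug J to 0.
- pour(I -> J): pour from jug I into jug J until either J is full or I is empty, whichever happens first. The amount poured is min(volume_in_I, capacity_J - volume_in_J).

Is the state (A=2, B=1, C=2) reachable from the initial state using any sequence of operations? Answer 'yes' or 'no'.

BFS explored all 124 reachable states.
Reachable set includes: (0,0,0), (0,0,1), (0,0,2), (0,0,3), (0,0,4), (0,0,5), (0,0,6), (0,0,7), (0,1,0), (0,1,1), (0,1,2), (0,1,3) ...
Target (A=2, B=1, C=2) not in reachable set → no.

Answer: no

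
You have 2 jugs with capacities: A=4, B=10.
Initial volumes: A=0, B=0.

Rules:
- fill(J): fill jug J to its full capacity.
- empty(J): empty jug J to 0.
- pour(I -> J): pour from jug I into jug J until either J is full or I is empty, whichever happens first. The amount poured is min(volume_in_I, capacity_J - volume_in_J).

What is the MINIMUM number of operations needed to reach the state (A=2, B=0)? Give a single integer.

Answer: 6

Derivation:
BFS from (A=0, B=0). One shortest path:
  1. fill(B) -> (A=0 B=10)
  2. pour(B -> A) -> (A=4 B=6)
  3. empty(A) -> (A=0 B=6)
  4. pour(B -> A) -> (A=4 B=2)
  5. empty(A) -> (A=0 B=2)
  6. pour(B -> A) -> (A=2 B=0)
Reached target in 6 moves.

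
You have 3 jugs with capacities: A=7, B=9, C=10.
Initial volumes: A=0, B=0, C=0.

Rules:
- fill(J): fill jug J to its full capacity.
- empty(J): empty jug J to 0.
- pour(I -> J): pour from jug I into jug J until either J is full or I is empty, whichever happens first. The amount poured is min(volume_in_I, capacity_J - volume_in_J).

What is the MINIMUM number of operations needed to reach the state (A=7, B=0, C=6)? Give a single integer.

BFS from (A=0, B=0, C=0). One shortest path:
  1. fill(C) -> (A=0 B=0 C=10)
  2. pour(C -> A) -> (A=7 B=0 C=3)
  3. empty(A) -> (A=0 B=0 C=3)
  4. pour(C -> A) -> (A=3 B=0 C=0)
  5. fill(C) -> (A=3 B=0 C=10)
  6. pour(C -> A) -> (A=7 B=0 C=6)
Reached target in 6 moves.

Answer: 6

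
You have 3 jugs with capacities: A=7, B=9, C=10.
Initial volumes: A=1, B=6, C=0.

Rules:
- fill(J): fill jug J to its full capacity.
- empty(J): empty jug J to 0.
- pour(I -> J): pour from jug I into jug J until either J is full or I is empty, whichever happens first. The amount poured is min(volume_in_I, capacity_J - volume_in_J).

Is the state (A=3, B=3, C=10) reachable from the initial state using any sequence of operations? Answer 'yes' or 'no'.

Answer: yes

Derivation:
BFS from (A=1, B=6, C=0):
  1. pour(B -> C) -> (A=1 B=0 C=6)
  2. fill(B) -> (A=1 B=9 C=6)
  3. pour(B -> A) -> (A=7 B=3 C=6)
  4. pour(A -> C) -> (A=3 B=3 C=10)
Target reached → yes.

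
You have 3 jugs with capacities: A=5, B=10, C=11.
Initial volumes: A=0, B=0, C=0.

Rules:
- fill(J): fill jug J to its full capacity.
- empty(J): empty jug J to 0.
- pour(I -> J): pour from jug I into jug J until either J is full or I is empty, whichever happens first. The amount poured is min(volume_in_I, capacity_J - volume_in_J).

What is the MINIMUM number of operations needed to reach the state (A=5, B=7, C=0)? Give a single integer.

Answer: 7

Derivation:
BFS from (A=0, B=0, C=0). One shortest path:
  1. fill(C) -> (A=0 B=0 C=11)
  2. pour(C -> A) -> (A=5 B=0 C=6)
  3. pour(C -> B) -> (A=5 B=6 C=0)
  4. fill(C) -> (A=5 B=6 C=11)
  5. pour(C -> B) -> (A=5 B=10 C=7)
  6. empty(B) -> (A=5 B=0 C=7)
  7. pour(C -> B) -> (A=5 B=7 C=0)
Reached target in 7 moves.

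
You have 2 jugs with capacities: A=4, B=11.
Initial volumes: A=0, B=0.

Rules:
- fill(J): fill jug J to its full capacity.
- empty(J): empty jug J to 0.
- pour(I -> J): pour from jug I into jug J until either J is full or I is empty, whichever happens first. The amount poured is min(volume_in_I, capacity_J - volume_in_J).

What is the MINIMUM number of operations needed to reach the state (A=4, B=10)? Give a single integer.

BFS from (A=0, B=0). One shortest path:
  1. fill(B) -> (A=0 B=11)
  2. pour(B -> A) -> (A=4 B=7)
  3. empty(A) -> (A=0 B=7)
  4. pour(B -> A) -> (A=4 B=3)
  5. empty(A) -> (A=0 B=3)
  6. pour(B -> A) -> (A=3 B=0)
  7. fill(B) -> (A=3 B=11)
  8. pour(B -> A) -> (A=4 B=10)
Reached target in 8 moves.

Answer: 8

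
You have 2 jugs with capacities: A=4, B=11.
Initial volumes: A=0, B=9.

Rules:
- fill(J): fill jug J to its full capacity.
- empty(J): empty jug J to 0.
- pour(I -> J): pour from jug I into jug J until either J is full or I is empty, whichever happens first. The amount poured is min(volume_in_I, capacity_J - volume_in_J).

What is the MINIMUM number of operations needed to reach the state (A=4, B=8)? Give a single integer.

Answer: 6

Derivation:
BFS from (A=0, B=9). One shortest path:
  1. fill(A) -> (A=4 B=9)
  2. empty(B) -> (A=4 B=0)
  3. pour(A -> B) -> (A=0 B=4)
  4. fill(A) -> (A=4 B=4)
  5. pour(A -> B) -> (A=0 B=8)
  6. fill(A) -> (A=4 B=8)
Reached target in 6 moves.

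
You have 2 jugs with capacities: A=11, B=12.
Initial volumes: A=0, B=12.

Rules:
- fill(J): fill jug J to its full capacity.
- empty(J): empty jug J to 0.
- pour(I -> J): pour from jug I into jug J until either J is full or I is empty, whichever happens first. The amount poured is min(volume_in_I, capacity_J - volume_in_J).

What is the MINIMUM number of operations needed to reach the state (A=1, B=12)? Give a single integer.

BFS from (A=0, B=12). One shortest path:
  1. pour(B -> A) -> (A=11 B=1)
  2. empty(A) -> (A=0 B=1)
  3. pour(B -> A) -> (A=1 B=0)
  4. fill(B) -> (A=1 B=12)
Reached target in 4 moves.

Answer: 4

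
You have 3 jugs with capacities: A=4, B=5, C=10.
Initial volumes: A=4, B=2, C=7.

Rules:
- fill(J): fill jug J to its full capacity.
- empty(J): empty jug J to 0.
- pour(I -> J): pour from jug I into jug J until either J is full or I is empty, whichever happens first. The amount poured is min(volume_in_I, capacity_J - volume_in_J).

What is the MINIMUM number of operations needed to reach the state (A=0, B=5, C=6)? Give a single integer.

BFS from (A=4, B=2, C=7). One shortest path:
  1. empty(B) -> (A=4 B=0 C=7)
  2. pour(A -> B) -> (A=0 B=4 C=7)
  3. pour(C -> B) -> (A=0 B=5 C=6)
Reached target in 3 moves.

Answer: 3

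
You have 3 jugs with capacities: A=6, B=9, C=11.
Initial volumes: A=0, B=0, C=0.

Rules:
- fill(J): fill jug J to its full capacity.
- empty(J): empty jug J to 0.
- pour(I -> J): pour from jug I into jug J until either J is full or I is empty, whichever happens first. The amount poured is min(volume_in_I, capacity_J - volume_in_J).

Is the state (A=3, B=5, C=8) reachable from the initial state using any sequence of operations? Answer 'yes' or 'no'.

Answer: no

Derivation:
BFS explored all 440 reachable states.
Reachable set includes: (0,0,0), (0,0,1), (0,0,2), (0,0,3), (0,0,4), (0,0,5), (0,0,6), (0,0,7), (0,0,8), (0,0,9), (0,0,10), (0,0,11) ...
Target (A=3, B=5, C=8) not in reachable set → no.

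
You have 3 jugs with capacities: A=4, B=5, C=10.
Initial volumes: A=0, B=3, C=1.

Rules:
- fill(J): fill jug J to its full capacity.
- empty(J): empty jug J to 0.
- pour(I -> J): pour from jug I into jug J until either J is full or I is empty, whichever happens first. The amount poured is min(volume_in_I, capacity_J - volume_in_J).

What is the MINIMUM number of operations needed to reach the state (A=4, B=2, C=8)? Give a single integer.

BFS from (A=0, B=3, C=1). One shortest path:
  1. pour(C -> A) -> (A=1 B=3 C=0)
  2. fill(C) -> (A=1 B=3 C=10)
  3. pour(C -> B) -> (A=1 B=5 C=8)
  4. pour(B -> A) -> (A=4 B=2 C=8)
Reached target in 4 moves.

Answer: 4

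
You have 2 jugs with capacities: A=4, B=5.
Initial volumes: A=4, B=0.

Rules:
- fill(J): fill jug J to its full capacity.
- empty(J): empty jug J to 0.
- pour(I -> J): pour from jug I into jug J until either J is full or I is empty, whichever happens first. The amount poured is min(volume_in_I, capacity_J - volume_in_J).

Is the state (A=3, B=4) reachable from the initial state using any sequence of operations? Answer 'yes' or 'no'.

BFS explored all 18 reachable states.
Reachable set includes: (0,0), (0,1), (0,2), (0,3), (0,4), (0,5), (1,0), (1,5), (2,0), (2,5), (3,0), (3,5) ...
Target (A=3, B=4) not in reachable set → no.

Answer: no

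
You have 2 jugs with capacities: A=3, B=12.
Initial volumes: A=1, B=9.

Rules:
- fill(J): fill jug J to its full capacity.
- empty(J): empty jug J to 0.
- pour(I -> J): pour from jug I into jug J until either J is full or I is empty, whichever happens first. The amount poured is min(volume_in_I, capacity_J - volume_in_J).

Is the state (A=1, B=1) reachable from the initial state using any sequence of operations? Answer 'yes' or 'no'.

BFS explored all 21 reachable states.
Reachable set includes: (0,0), (0,1), (0,3), (0,4), (0,6), (0,7), (0,9), (0,10), (0,12), (1,0), (1,9), (1,12) ...
Target (A=1, B=1) not in reachable set → no.

Answer: no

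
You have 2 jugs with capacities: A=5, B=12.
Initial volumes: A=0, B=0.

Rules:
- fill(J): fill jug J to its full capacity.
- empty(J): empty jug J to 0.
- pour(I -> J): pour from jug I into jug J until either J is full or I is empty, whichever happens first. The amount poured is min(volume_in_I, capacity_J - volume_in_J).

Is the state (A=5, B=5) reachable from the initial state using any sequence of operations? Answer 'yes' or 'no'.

BFS from (A=0, B=0):
  1. fill(A) -> (A=5 B=0)
  2. pour(A -> B) -> (A=0 B=5)
  3. fill(A) -> (A=5 B=5)
Target reached → yes.

Answer: yes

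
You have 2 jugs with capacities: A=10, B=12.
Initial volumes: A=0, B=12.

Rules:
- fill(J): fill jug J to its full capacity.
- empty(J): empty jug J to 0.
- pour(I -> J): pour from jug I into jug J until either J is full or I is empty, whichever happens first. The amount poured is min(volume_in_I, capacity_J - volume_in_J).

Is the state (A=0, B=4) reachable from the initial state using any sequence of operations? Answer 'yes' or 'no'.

BFS from (A=0, B=12):
  1. pour(B -> A) -> (A=10 B=2)
  2. empty(A) -> (A=0 B=2)
  3. pour(B -> A) -> (A=2 B=0)
  4. fill(B) -> (A=2 B=12)
  5. pour(B -> A) -> (A=10 B=4)
  6. empty(A) -> (A=0 B=4)
Target reached → yes.

Answer: yes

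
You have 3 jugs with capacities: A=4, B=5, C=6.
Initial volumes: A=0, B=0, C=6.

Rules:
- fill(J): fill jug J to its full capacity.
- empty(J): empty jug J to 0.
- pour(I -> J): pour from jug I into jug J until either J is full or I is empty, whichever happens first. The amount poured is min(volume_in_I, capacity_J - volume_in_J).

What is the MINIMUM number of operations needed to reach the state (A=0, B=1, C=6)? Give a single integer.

BFS from (A=0, B=0, C=6). One shortest path:
  1. fill(B) -> (A=0 B=5 C=6)
  2. pour(B -> A) -> (A=4 B=1 C=6)
  3. empty(A) -> (A=0 B=1 C=6)
Reached target in 3 moves.

Answer: 3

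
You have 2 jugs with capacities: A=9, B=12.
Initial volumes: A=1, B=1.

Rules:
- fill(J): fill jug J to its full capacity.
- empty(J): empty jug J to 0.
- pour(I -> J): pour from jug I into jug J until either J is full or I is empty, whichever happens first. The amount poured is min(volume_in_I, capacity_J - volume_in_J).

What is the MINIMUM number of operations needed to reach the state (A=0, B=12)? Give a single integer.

Answer: 2

Derivation:
BFS from (A=1, B=1). One shortest path:
  1. empty(A) -> (A=0 B=1)
  2. fill(B) -> (A=0 B=12)
Reached target in 2 moves.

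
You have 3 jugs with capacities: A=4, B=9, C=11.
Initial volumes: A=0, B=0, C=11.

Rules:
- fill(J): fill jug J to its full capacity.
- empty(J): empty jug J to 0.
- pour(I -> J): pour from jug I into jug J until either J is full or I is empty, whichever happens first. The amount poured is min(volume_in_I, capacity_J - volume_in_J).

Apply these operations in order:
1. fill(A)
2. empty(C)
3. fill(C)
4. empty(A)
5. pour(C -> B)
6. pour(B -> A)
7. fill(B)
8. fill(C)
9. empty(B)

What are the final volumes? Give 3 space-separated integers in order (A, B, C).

Answer: 4 0 11

Derivation:
Step 1: fill(A) -> (A=4 B=0 C=11)
Step 2: empty(C) -> (A=4 B=0 C=0)
Step 3: fill(C) -> (A=4 B=0 C=11)
Step 4: empty(A) -> (A=0 B=0 C=11)
Step 5: pour(C -> B) -> (A=0 B=9 C=2)
Step 6: pour(B -> A) -> (A=4 B=5 C=2)
Step 7: fill(B) -> (A=4 B=9 C=2)
Step 8: fill(C) -> (A=4 B=9 C=11)
Step 9: empty(B) -> (A=4 B=0 C=11)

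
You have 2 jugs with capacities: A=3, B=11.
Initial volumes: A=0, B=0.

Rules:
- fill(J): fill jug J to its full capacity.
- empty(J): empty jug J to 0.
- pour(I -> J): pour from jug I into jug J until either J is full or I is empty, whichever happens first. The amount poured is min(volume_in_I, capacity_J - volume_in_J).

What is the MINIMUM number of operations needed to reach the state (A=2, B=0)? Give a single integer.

BFS from (A=0, B=0). One shortest path:
  1. fill(B) -> (A=0 B=11)
  2. pour(B -> A) -> (A=3 B=8)
  3. empty(A) -> (A=0 B=8)
  4. pour(B -> A) -> (A=3 B=5)
  5. empty(A) -> (A=0 B=5)
  6. pour(B -> A) -> (A=3 B=2)
  7. empty(A) -> (A=0 B=2)
  8. pour(B -> A) -> (A=2 B=0)
Reached target in 8 moves.

Answer: 8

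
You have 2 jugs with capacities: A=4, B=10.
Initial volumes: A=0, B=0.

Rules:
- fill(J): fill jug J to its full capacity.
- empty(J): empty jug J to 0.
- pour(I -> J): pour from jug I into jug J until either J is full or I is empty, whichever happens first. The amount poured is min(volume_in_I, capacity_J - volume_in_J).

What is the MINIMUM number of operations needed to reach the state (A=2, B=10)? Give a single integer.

BFS from (A=0, B=0). One shortest path:
  1. fill(A) -> (A=4 B=0)
  2. pour(A -> B) -> (A=0 B=4)
  3. fill(A) -> (A=4 B=4)
  4. pour(A -> B) -> (A=0 B=8)
  5. fill(A) -> (A=4 B=8)
  6. pour(A -> B) -> (A=2 B=10)
Reached target in 6 moves.

Answer: 6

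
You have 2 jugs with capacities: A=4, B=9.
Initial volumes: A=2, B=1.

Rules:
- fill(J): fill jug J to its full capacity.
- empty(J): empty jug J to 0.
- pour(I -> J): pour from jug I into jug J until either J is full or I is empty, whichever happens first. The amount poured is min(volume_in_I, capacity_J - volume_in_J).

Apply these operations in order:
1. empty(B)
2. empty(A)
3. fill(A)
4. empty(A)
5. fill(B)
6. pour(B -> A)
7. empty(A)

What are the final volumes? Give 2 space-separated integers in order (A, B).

Step 1: empty(B) -> (A=2 B=0)
Step 2: empty(A) -> (A=0 B=0)
Step 3: fill(A) -> (A=4 B=0)
Step 4: empty(A) -> (A=0 B=0)
Step 5: fill(B) -> (A=0 B=9)
Step 6: pour(B -> A) -> (A=4 B=5)
Step 7: empty(A) -> (A=0 B=5)

Answer: 0 5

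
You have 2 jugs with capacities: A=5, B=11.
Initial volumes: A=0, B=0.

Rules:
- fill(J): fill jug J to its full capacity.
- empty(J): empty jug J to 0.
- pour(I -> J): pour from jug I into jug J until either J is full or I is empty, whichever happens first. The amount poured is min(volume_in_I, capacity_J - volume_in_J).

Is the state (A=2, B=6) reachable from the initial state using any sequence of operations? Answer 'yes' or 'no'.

BFS explored all 32 reachable states.
Reachable set includes: (0,0), (0,1), (0,2), (0,3), (0,4), (0,5), (0,6), (0,7), (0,8), (0,9), (0,10), (0,11) ...
Target (A=2, B=6) not in reachable set → no.

Answer: no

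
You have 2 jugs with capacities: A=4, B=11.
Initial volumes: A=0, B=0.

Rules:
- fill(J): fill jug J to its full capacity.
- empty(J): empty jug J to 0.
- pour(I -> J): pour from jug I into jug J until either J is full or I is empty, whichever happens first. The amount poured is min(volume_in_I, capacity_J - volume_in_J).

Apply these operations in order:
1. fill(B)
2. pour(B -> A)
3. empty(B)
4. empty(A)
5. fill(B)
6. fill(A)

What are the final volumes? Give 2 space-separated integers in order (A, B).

Answer: 4 11

Derivation:
Step 1: fill(B) -> (A=0 B=11)
Step 2: pour(B -> A) -> (A=4 B=7)
Step 3: empty(B) -> (A=4 B=0)
Step 4: empty(A) -> (A=0 B=0)
Step 5: fill(B) -> (A=0 B=11)
Step 6: fill(A) -> (A=4 B=11)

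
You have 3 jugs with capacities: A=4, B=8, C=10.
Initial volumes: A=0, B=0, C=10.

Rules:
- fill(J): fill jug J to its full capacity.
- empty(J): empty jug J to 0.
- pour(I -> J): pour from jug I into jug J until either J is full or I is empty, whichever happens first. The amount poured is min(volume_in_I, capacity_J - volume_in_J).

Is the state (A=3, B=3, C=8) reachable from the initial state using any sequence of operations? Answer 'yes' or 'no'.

Answer: no

Derivation:
BFS explored all 78 reachable states.
Reachable set includes: (0,0,0), (0,0,2), (0,0,4), (0,0,6), (0,0,8), (0,0,10), (0,2,0), (0,2,2), (0,2,4), (0,2,6), (0,2,8), (0,2,10) ...
Target (A=3, B=3, C=8) not in reachable set → no.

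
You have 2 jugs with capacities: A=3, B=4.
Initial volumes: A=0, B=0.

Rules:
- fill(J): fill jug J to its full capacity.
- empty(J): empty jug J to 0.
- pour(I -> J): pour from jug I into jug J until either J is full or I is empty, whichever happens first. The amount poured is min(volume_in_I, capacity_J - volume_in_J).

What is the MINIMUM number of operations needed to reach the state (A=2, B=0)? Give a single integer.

BFS from (A=0, B=0). One shortest path:
  1. fill(A) -> (A=3 B=0)
  2. pour(A -> B) -> (A=0 B=3)
  3. fill(A) -> (A=3 B=3)
  4. pour(A -> B) -> (A=2 B=4)
  5. empty(B) -> (A=2 B=0)
Reached target in 5 moves.

Answer: 5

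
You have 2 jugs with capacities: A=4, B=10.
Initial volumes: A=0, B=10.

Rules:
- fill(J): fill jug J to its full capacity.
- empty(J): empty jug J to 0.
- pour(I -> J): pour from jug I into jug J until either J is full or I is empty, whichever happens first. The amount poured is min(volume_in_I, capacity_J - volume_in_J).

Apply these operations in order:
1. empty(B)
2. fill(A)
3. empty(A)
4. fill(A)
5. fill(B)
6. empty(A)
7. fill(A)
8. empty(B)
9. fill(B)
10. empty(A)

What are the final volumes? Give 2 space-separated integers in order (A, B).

Step 1: empty(B) -> (A=0 B=0)
Step 2: fill(A) -> (A=4 B=0)
Step 3: empty(A) -> (A=0 B=0)
Step 4: fill(A) -> (A=4 B=0)
Step 5: fill(B) -> (A=4 B=10)
Step 6: empty(A) -> (A=0 B=10)
Step 7: fill(A) -> (A=4 B=10)
Step 8: empty(B) -> (A=4 B=0)
Step 9: fill(B) -> (A=4 B=10)
Step 10: empty(A) -> (A=0 B=10)

Answer: 0 10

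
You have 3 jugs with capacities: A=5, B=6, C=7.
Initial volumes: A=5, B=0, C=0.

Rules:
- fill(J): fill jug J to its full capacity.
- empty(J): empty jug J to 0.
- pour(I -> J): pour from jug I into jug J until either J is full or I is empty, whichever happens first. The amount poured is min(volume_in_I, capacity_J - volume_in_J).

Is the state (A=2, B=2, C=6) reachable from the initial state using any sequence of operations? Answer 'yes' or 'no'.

Answer: no

Derivation:
BFS explored all 216 reachable states.
Reachable set includes: (0,0,0), (0,0,1), (0,0,2), (0,0,3), (0,0,4), (0,0,5), (0,0,6), (0,0,7), (0,1,0), (0,1,1), (0,1,2), (0,1,3) ...
Target (A=2, B=2, C=6) not in reachable set → no.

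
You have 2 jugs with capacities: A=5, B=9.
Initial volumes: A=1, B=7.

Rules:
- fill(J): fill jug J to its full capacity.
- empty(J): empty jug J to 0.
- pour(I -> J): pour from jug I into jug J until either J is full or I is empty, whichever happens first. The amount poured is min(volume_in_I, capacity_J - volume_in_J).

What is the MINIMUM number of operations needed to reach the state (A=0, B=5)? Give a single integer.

Answer: 3

Derivation:
BFS from (A=1, B=7). One shortest path:
  1. fill(A) -> (A=5 B=7)
  2. empty(B) -> (A=5 B=0)
  3. pour(A -> B) -> (A=0 B=5)
Reached target in 3 moves.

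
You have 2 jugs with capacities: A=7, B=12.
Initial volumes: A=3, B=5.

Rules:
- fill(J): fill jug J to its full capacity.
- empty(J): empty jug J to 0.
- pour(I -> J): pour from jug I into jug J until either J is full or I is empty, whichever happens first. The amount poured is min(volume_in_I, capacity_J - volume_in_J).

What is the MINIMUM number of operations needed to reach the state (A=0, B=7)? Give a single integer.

BFS from (A=3, B=5). One shortest path:
  1. fill(A) -> (A=7 B=5)
  2. empty(B) -> (A=7 B=0)
  3. pour(A -> B) -> (A=0 B=7)
Reached target in 3 moves.

Answer: 3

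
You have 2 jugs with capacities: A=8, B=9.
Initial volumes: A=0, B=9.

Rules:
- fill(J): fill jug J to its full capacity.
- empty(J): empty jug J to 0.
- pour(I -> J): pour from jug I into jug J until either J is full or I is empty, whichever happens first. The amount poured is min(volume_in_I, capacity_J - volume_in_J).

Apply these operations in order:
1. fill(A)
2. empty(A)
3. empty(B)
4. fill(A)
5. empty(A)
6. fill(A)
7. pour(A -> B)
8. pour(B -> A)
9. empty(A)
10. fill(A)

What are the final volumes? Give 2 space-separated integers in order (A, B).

Answer: 8 0

Derivation:
Step 1: fill(A) -> (A=8 B=9)
Step 2: empty(A) -> (A=0 B=9)
Step 3: empty(B) -> (A=0 B=0)
Step 4: fill(A) -> (A=8 B=0)
Step 5: empty(A) -> (A=0 B=0)
Step 6: fill(A) -> (A=8 B=0)
Step 7: pour(A -> B) -> (A=0 B=8)
Step 8: pour(B -> A) -> (A=8 B=0)
Step 9: empty(A) -> (A=0 B=0)
Step 10: fill(A) -> (A=8 B=0)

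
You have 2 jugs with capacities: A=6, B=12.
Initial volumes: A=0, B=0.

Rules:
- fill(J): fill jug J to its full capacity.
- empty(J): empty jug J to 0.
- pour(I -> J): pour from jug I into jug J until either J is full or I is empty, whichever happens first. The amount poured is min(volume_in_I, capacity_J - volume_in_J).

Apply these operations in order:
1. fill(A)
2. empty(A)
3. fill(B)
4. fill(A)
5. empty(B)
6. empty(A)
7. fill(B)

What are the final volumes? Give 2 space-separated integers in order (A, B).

Answer: 0 12

Derivation:
Step 1: fill(A) -> (A=6 B=0)
Step 2: empty(A) -> (A=0 B=0)
Step 3: fill(B) -> (A=0 B=12)
Step 4: fill(A) -> (A=6 B=12)
Step 5: empty(B) -> (A=6 B=0)
Step 6: empty(A) -> (A=0 B=0)
Step 7: fill(B) -> (A=0 B=12)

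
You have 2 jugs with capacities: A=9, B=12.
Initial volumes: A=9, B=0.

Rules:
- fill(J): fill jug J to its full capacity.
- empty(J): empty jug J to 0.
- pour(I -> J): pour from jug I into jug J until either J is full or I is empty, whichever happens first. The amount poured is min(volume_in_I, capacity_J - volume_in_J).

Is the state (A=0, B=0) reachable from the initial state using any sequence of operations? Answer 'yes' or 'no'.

Answer: yes

Derivation:
BFS from (A=9, B=0):
  1. empty(A) -> (A=0 B=0)
Target reached → yes.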